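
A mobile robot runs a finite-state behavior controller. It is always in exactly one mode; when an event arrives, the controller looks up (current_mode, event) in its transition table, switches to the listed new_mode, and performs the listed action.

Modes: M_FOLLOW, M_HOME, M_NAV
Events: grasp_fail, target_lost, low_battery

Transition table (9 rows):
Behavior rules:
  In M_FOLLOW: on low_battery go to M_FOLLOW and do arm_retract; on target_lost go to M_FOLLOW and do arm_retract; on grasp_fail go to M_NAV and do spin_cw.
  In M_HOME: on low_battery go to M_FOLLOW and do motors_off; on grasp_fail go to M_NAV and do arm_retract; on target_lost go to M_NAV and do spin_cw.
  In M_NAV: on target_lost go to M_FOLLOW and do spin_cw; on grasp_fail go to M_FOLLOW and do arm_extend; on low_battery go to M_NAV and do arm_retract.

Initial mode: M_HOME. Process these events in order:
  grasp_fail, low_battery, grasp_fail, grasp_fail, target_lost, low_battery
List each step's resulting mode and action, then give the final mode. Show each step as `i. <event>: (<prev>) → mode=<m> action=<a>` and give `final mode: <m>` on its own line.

1. grasp_fail: (M_HOME) → mode=M_NAV action=arm_retract
2. low_battery: (M_NAV) → mode=M_NAV action=arm_retract
3. grasp_fail: (M_NAV) → mode=M_FOLLOW action=arm_extend
4. grasp_fail: (M_FOLLOW) → mode=M_NAV action=spin_cw
5. target_lost: (M_NAV) → mode=M_FOLLOW action=spin_cw
6. low_battery: (M_FOLLOW) → mode=M_FOLLOW action=arm_retract

final mode: M_FOLLOW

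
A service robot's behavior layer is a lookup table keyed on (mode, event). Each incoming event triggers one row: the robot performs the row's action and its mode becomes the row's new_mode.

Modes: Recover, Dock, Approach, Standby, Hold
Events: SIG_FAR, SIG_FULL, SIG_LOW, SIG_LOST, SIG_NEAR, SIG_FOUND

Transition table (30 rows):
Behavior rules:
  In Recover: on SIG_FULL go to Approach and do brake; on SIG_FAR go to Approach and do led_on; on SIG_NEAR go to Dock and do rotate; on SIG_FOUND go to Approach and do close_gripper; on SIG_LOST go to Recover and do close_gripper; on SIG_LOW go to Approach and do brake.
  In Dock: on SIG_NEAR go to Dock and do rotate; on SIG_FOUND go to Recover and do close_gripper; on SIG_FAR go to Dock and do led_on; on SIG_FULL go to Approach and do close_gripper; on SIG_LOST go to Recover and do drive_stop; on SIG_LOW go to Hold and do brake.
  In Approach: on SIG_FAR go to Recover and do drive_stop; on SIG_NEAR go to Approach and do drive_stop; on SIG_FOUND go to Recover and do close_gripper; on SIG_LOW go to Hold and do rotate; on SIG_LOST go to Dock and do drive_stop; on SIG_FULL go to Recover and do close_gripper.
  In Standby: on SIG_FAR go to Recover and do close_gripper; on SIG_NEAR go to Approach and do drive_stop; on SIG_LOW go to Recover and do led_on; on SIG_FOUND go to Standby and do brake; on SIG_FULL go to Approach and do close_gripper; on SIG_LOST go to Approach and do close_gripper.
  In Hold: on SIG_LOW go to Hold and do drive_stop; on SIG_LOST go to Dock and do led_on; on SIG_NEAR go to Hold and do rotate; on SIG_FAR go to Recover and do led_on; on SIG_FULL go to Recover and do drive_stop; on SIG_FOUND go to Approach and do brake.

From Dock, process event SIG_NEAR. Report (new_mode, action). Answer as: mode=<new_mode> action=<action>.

current mode = Dock; filter table to that mode:
  (Dock, SIG_NEAR) → (Dock, rotate)  ← event matches
  (Dock, SIG_FOUND) → (Recover, close_gripper)
  (Dock, SIG_FAR) → (Dock, led_on)
  (Dock, SIG_FULL) → (Approach, close_gripper)
  (Dock, SIG_LOST) → (Recover, drive_stop)
  (Dock, SIG_LOW) → (Hold, brake)
event = SIG_NEAR selects (Dock, rotate)

mode=Dock action=rotate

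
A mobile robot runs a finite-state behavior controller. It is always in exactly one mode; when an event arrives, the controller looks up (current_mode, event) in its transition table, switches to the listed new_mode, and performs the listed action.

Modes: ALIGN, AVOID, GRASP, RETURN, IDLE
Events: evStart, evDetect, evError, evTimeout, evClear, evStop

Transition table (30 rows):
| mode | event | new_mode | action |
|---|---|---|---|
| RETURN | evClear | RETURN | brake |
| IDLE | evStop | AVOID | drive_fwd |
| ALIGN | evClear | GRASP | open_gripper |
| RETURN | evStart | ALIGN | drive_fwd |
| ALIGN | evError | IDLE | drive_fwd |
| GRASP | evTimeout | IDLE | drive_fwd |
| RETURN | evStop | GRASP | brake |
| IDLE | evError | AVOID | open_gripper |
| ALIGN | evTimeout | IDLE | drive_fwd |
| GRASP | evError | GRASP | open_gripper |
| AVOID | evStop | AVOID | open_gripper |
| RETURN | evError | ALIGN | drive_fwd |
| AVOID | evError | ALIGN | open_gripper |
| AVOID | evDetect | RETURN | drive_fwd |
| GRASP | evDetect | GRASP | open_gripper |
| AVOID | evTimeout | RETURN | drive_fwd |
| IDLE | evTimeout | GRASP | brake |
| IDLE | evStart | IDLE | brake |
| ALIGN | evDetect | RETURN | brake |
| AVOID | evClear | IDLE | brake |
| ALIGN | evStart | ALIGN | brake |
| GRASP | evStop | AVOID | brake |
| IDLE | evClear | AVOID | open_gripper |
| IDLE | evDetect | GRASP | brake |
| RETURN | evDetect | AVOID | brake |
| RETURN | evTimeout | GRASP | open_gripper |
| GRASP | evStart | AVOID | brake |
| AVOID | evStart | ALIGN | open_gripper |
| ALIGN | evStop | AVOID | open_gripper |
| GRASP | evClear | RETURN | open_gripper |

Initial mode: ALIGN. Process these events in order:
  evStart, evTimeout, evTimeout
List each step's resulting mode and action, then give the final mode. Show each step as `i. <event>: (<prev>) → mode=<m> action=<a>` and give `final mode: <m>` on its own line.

1. evStart: (ALIGN) → mode=ALIGN action=brake
2. evTimeout: (ALIGN) → mode=IDLE action=drive_fwd
3. evTimeout: (IDLE) → mode=GRASP action=brake

final mode: GRASP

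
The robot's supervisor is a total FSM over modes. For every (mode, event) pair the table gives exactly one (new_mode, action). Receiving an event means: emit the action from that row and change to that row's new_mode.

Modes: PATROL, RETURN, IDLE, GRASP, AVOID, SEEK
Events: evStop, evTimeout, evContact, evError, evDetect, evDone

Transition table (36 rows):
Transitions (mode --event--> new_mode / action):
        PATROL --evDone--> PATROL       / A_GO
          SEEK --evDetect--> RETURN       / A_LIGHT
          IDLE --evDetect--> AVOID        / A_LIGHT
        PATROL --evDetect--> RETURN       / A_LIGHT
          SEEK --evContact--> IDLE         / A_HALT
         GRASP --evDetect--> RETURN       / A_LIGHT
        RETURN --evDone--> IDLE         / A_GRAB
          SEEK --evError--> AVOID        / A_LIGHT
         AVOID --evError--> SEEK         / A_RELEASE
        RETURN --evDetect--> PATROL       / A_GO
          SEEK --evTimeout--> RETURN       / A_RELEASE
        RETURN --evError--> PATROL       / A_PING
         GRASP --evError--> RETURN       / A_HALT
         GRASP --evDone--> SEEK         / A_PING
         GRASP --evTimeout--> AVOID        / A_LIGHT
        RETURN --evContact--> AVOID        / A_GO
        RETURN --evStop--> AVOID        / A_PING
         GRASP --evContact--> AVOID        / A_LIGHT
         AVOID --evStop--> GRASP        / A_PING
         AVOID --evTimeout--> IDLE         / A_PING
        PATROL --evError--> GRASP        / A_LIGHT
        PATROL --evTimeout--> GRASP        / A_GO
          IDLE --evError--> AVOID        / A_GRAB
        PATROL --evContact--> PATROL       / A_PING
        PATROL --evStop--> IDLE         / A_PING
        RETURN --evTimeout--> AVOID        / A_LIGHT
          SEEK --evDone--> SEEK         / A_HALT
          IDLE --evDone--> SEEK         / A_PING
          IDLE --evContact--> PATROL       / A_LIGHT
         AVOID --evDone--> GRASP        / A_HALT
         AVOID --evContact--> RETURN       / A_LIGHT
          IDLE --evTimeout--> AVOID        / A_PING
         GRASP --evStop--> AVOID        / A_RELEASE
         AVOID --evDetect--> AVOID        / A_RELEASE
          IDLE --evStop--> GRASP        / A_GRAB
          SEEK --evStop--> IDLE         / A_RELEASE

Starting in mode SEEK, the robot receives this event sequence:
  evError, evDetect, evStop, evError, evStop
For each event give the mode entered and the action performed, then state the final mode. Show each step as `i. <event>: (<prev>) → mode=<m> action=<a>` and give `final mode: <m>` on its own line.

1. evError: (SEEK) → mode=AVOID action=A_LIGHT
2. evDetect: (AVOID) → mode=AVOID action=A_RELEASE
3. evStop: (AVOID) → mode=GRASP action=A_PING
4. evError: (GRASP) → mode=RETURN action=A_HALT
5. evStop: (RETURN) → mode=AVOID action=A_PING

final mode: AVOID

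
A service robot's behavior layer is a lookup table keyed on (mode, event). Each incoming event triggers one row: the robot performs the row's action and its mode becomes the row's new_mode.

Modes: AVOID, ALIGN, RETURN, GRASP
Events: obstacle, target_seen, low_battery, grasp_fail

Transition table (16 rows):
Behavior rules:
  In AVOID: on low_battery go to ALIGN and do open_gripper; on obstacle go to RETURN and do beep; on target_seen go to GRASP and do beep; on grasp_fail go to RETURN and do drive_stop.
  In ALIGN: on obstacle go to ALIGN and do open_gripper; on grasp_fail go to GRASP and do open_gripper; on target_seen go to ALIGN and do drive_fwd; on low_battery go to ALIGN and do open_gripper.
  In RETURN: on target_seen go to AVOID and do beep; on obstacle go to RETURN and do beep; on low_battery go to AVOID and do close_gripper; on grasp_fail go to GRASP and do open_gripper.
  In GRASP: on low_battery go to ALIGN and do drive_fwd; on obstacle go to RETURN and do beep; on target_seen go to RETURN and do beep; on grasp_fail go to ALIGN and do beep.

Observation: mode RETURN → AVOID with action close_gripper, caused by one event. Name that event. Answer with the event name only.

try obstacle: (RETURN, obstacle) → (RETURN, beep)
try target_seen: (RETURN, target_seen) → (AVOID, beep)
try low_battery: (RETURN, low_battery) → (AVOID, close_gripper)  ← matches
try grasp_fail: (RETURN, grasp_fail) → (GRASP, open_gripper)

low_battery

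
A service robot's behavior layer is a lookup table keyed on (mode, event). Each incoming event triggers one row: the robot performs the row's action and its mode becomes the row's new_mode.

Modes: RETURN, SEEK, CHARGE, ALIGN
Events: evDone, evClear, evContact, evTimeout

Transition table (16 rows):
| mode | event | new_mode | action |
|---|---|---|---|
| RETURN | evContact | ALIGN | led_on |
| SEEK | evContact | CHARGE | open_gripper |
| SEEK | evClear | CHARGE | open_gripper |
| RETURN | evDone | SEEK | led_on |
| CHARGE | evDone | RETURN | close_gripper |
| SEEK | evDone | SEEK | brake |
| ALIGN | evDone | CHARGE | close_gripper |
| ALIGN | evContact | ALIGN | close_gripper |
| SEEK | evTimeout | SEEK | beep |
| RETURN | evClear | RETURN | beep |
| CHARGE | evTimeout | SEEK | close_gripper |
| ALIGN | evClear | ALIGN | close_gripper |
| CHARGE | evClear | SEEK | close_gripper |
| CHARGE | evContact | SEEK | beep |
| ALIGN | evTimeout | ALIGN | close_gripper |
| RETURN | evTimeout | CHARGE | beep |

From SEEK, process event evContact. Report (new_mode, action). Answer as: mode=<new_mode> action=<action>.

mode=CHARGE action=open_gripper

current mode = SEEK; filter table to that mode:
  (SEEK, evContact) → (CHARGE, open_gripper)  ← event matches
  (SEEK, evClear) → (CHARGE, open_gripper)
  (SEEK, evDone) → (SEEK, brake)
  (SEEK, evTimeout) → (SEEK, beep)
event = evContact selects (CHARGE, open_gripper)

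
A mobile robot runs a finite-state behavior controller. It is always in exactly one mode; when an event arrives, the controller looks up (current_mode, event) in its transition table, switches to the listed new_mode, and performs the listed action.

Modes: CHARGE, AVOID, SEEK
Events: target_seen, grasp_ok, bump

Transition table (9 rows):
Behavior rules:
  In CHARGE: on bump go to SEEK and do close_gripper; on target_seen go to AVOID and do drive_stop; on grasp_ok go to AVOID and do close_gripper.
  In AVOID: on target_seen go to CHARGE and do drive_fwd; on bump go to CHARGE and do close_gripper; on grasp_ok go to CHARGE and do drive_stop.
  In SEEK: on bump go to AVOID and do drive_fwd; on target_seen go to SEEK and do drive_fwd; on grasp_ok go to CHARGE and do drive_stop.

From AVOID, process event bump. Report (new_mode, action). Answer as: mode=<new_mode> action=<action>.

current mode = AVOID; filter table to that mode:
  (AVOID, target_seen) → (CHARGE, drive_fwd)
  (AVOID, bump) → (CHARGE, close_gripper)  ← event matches
  (AVOID, grasp_ok) → (CHARGE, drive_stop)
event = bump selects (CHARGE, close_gripper)

mode=CHARGE action=close_gripper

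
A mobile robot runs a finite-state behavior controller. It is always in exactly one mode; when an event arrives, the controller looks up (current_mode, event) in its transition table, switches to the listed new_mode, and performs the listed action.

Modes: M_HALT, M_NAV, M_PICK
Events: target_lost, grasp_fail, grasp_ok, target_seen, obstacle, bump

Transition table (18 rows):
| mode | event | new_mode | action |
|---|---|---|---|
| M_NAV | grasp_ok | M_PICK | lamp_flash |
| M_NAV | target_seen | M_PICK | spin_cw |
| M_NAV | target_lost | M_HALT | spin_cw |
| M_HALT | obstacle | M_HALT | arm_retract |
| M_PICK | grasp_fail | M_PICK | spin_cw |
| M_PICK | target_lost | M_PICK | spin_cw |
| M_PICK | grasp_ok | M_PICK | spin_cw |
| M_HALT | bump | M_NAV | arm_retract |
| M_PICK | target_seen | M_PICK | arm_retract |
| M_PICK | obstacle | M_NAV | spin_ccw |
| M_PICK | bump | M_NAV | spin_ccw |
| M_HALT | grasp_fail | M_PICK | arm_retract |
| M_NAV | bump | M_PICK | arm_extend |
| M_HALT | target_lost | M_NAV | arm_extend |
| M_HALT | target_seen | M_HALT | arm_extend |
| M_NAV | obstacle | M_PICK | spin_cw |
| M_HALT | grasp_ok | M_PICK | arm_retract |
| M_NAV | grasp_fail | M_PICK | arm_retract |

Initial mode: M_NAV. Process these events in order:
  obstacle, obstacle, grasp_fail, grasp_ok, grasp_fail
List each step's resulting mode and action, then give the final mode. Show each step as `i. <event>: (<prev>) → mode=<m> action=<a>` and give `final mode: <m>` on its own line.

1. obstacle: (M_NAV) → mode=M_PICK action=spin_cw
2. obstacle: (M_PICK) → mode=M_NAV action=spin_ccw
3. grasp_fail: (M_NAV) → mode=M_PICK action=arm_retract
4. grasp_ok: (M_PICK) → mode=M_PICK action=spin_cw
5. grasp_fail: (M_PICK) → mode=M_PICK action=spin_cw

final mode: M_PICK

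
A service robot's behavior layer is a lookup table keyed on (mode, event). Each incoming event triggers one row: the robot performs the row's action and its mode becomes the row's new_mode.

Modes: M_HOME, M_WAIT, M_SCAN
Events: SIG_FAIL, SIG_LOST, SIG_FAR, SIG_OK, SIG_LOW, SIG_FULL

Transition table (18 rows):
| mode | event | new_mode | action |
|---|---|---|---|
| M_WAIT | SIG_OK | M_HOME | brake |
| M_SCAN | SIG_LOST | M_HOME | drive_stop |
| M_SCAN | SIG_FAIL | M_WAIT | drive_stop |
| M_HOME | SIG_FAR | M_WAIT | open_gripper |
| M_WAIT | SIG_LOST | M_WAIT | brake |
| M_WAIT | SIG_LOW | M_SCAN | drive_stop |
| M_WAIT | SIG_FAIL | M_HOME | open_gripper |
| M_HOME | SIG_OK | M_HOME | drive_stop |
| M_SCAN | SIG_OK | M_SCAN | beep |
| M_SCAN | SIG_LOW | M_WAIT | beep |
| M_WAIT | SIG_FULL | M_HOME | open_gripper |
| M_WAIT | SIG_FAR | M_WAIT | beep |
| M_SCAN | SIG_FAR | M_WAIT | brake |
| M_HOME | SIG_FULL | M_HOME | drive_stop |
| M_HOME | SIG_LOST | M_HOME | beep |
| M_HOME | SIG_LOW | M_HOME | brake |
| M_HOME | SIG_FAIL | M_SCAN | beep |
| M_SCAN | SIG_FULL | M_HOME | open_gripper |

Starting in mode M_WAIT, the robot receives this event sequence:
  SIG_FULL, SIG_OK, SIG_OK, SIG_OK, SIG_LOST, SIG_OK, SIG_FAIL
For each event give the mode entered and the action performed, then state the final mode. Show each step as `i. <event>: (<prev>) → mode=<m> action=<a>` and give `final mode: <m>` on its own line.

1. SIG_FULL: (M_WAIT) → mode=M_HOME action=open_gripper
2. SIG_OK: (M_HOME) → mode=M_HOME action=drive_stop
3. SIG_OK: (M_HOME) → mode=M_HOME action=drive_stop
4. SIG_OK: (M_HOME) → mode=M_HOME action=drive_stop
5. SIG_LOST: (M_HOME) → mode=M_HOME action=beep
6. SIG_OK: (M_HOME) → mode=M_HOME action=drive_stop
7. SIG_FAIL: (M_HOME) → mode=M_SCAN action=beep

final mode: M_SCAN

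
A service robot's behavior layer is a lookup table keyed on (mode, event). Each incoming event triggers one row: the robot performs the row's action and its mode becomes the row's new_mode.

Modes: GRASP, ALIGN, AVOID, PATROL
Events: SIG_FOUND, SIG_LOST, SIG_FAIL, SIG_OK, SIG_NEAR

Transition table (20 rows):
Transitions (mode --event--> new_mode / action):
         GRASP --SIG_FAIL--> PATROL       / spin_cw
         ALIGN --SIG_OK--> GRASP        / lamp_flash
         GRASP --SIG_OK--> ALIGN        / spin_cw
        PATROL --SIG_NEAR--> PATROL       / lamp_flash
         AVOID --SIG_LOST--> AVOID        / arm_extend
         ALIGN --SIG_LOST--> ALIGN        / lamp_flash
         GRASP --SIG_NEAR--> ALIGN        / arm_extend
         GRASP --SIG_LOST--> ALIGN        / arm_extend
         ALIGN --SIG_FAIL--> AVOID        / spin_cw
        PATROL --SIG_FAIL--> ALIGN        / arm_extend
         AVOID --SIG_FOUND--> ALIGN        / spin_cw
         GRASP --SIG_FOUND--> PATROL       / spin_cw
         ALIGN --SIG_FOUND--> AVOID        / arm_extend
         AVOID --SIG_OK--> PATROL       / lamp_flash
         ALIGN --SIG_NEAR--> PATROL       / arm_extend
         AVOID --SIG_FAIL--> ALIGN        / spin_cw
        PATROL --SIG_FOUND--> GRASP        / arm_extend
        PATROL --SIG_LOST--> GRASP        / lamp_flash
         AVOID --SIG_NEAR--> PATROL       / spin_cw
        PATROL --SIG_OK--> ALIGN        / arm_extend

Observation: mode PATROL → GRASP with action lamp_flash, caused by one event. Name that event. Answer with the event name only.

SIG_LOST

try SIG_FOUND: (PATROL, SIG_FOUND) → (GRASP, arm_extend)
try SIG_LOST: (PATROL, SIG_LOST) → (GRASP, lamp_flash)  ← matches
try SIG_FAIL: (PATROL, SIG_FAIL) → (ALIGN, arm_extend)
try SIG_OK: (PATROL, SIG_OK) → (ALIGN, arm_extend)
try SIG_NEAR: (PATROL, SIG_NEAR) → (PATROL, lamp_flash)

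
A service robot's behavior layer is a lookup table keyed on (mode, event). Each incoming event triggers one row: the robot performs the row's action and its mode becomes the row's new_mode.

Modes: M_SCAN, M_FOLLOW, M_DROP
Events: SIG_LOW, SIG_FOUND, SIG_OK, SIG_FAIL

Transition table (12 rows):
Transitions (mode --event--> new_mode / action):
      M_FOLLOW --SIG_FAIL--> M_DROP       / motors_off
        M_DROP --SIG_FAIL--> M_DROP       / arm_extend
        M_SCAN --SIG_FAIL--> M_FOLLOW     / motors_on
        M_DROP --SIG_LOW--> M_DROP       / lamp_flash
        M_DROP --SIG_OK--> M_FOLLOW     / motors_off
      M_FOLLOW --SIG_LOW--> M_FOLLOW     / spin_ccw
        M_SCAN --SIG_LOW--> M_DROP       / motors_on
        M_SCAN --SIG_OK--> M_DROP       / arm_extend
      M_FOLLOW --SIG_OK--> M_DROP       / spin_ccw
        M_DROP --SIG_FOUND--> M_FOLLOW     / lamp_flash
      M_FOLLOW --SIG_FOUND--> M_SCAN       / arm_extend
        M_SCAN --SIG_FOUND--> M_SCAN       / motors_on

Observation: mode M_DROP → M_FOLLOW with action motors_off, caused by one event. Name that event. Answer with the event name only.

SIG_OK

try SIG_LOW: (M_DROP, SIG_LOW) → (M_DROP, lamp_flash)
try SIG_FOUND: (M_DROP, SIG_FOUND) → (M_FOLLOW, lamp_flash)
try SIG_OK: (M_DROP, SIG_OK) → (M_FOLLOW, motors_off)  ← matches
try SIG_FAIL: (M_DROP, SIG_FAIL) → (M_DROP, arm_extend)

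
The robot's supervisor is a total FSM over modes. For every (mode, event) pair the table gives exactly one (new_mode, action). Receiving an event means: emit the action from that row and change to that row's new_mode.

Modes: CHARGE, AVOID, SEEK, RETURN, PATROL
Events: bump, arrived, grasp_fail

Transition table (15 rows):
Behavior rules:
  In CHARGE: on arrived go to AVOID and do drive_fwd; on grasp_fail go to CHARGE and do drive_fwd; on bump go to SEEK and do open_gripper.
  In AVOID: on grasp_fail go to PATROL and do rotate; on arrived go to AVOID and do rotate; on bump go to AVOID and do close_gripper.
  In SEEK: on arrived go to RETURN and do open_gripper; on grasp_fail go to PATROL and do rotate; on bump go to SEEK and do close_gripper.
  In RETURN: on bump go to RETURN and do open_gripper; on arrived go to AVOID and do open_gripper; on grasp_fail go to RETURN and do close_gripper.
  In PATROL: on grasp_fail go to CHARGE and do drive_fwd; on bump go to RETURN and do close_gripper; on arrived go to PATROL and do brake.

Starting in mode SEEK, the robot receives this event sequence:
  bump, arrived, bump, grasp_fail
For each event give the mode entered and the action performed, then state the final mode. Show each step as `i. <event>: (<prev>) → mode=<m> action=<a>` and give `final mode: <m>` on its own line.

1. bump: (SEEK) → mode=SEEK action=close_gripper
2. arrived: (SEEK) → mode=RETURN action=open_gripper
3. bump: (RETURN) → mode=RETURN action=open_gripper
4. grasp_fail: (RETURN) → mode=RETURN action=close_gripper

final mode: RETURN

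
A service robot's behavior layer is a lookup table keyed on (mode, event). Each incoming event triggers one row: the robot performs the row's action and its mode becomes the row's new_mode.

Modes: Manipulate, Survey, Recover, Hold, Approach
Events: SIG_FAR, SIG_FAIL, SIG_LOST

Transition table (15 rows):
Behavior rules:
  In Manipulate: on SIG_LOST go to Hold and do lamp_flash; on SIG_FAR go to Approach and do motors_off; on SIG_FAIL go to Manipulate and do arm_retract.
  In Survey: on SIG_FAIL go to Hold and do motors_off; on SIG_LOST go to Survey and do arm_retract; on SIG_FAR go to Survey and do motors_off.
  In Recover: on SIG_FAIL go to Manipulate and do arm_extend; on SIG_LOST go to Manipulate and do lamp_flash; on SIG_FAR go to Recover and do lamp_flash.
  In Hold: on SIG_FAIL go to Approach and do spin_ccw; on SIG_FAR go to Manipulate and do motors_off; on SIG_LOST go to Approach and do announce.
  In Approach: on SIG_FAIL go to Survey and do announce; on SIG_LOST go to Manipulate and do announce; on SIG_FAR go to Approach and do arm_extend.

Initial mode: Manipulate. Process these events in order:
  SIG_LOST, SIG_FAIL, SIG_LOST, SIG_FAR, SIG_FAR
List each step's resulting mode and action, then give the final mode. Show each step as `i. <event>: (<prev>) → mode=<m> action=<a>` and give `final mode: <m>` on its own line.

1. SIG_LOST: (Manipulate) → mode=Hold action=lamp_flash
2. SIG_FAIL: (Hold) → mode=Approach action=spin_ccw
3. SIG_LOST: (Approach) → mode=Manipulate action=announce
4. SIG_FAR: (Manipulate) → mode=Approach action=motors_off
5. SIG_FAR: (Approach) → mode=Approach action=arm_extend

final mode: Approach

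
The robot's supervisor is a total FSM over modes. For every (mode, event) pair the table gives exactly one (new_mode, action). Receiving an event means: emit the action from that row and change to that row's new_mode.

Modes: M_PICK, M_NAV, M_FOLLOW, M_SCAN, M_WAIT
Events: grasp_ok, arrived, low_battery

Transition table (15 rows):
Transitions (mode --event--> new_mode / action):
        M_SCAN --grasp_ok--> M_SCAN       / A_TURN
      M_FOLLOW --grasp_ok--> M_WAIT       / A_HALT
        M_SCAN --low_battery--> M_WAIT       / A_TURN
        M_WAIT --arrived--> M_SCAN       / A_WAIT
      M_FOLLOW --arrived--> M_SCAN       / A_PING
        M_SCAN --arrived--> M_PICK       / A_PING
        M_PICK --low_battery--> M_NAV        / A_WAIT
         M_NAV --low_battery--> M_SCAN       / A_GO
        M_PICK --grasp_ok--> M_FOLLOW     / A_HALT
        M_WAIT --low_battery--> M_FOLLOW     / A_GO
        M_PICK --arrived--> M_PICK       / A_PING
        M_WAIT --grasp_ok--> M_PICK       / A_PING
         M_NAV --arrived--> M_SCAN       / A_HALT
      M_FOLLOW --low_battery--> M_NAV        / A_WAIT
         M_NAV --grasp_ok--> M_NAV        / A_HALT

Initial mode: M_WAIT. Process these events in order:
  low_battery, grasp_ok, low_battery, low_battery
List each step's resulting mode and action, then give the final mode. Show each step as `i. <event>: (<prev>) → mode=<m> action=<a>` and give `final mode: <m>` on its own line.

1. low_battery: (M_WAIT) → mode=M_FOLLOW action=A_GO
2. grasp_ok: (M_FOLLOW) → mode=M_WAIT action=A_HALT
3. low_battery: (M_WAIT) → mode=M_FOLLOW action=A_GO
4. low_battery: (M_FOLLOW) → mode=M_NAV action=A_WAIT

final mode: M_NAV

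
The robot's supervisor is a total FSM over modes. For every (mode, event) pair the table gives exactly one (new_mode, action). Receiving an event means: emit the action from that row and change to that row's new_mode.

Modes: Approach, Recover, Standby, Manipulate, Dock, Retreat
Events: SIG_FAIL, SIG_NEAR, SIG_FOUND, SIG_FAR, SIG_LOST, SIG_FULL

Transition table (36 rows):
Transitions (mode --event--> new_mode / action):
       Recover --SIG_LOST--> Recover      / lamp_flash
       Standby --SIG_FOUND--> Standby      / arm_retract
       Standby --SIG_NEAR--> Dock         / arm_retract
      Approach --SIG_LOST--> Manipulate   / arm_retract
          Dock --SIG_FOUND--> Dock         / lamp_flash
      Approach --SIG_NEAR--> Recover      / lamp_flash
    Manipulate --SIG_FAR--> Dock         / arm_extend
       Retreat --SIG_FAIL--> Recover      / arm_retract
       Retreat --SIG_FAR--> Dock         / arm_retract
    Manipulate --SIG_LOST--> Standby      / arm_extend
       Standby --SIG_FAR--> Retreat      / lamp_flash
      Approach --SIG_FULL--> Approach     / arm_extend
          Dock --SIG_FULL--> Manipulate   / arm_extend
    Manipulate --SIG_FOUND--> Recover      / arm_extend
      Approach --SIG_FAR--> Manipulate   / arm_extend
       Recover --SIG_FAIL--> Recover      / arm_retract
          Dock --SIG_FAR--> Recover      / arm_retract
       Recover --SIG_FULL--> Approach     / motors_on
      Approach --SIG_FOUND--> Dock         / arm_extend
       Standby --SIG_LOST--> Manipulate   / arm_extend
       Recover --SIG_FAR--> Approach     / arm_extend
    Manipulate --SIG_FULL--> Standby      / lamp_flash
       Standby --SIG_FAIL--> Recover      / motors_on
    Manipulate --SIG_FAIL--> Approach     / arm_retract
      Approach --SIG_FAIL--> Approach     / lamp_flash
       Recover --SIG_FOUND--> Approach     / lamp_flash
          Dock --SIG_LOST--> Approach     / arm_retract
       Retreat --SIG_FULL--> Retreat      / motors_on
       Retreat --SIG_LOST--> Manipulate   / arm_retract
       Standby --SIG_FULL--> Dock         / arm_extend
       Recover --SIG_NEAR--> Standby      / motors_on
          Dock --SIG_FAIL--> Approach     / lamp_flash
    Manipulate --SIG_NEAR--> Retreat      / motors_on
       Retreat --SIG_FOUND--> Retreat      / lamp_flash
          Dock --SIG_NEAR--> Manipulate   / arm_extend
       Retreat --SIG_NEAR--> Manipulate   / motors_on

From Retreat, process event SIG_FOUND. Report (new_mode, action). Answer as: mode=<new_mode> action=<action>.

mode=Retreat action=lamp_flash

current mode = Retreat; filter table to that mode:
  (Retreat, SIG_FAIL) → (Recover, arm_retract)
  (Retreat, SIG_FAR) → (Dock, arm_retract)
  (Retreat, SIG_FULL) → (Retreat, motors_on)
  (Retreat, SIG_LOST) → (Manipulate, arm_retract)
  (Retreat, SIG_FOUND) → (Retreat, lamp_flash)  ← event matches
  (Retreat, SIG_NEAR) → (Manipulate, motors_on)
event = SIG_FOUND selects (Retreat, lamp_flash)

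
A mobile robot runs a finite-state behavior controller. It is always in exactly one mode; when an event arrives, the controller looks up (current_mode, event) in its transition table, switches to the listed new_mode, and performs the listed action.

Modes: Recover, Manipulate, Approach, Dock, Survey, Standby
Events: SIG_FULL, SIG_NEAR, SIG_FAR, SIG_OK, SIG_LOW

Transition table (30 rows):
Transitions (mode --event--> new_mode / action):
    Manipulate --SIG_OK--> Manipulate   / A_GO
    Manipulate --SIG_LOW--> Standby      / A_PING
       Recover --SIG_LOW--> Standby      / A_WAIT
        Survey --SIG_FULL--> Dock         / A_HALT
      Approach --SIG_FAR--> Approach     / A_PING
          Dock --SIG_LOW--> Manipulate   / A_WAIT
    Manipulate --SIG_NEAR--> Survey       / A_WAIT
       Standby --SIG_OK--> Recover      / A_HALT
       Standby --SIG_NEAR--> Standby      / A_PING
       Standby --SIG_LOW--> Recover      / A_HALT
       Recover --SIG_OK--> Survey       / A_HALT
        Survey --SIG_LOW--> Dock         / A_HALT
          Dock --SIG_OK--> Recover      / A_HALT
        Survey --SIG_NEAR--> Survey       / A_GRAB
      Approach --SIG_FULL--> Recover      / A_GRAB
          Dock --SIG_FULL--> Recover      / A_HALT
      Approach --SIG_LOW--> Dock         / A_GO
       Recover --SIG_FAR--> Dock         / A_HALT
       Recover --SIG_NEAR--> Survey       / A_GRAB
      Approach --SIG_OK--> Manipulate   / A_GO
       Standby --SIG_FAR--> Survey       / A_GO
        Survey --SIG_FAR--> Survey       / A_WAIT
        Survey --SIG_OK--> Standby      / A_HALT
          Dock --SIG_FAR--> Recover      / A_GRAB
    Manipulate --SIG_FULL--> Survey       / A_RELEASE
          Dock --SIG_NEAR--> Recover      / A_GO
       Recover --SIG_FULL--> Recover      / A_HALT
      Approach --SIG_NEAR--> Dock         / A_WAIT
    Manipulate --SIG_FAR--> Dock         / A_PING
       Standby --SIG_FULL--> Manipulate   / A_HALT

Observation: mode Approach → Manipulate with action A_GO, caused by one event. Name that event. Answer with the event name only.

try SIG_FULL: (Approach, SIG_FULL) → (Recover, A_GRAB)
try SIG_NEAR: (Approach, SIG_NEAR) → (Dock, A_WAIT)
try SIG_FAR: (Approach, SIG_FAR) → (Approach, A_PING)
try SIG_OK: (Approach, SIG_OK) → (Manipulate, A_GO)  ← matches
try SIG_LOW: (Approach, SIG_LOW) → (Dock, A_GO)

SIG_OK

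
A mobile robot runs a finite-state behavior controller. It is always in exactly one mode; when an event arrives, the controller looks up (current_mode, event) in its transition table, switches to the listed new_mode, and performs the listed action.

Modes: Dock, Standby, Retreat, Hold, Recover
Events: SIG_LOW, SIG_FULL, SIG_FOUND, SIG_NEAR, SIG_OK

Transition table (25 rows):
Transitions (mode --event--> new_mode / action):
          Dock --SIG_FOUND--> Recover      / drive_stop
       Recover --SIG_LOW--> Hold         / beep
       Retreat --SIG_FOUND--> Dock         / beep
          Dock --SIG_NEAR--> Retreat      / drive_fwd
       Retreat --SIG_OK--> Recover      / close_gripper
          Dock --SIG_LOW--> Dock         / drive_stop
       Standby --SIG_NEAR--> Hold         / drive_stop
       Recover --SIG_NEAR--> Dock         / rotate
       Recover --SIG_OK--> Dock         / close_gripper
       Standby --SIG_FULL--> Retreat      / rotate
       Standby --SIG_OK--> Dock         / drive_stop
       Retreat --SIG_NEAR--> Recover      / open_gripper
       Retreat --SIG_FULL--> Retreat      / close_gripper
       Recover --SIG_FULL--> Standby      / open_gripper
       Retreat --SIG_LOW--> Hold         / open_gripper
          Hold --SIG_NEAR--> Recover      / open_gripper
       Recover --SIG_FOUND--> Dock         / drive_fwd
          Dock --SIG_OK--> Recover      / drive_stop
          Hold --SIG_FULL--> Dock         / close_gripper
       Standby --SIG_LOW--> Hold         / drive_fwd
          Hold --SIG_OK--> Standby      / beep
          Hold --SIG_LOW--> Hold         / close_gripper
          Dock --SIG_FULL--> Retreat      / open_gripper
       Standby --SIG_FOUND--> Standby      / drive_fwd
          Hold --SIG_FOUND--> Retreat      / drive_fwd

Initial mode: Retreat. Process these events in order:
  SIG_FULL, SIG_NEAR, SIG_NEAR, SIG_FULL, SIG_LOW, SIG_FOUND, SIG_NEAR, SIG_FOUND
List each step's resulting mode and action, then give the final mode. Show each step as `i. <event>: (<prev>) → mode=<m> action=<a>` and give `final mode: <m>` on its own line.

1. SIG_FULL: (Retreat) → mode=Retreat action=close_gripper
2. SIG_NEAR: (Retreat) → mode=Recover action=open_gripper
3. SIG_NEAR: (Recover) → mode=Dock action=rotate
4. SIG_FULL: (Dock) → mode=Retreat action=open_gripper
5. SIG_LOW: (Retreat) → mode=Hold action=open_gripper
6. SIG_FOUND: (Hold) → mode=Retreat action=drive_fwd
7. SIG_NEAR: (Retreat) → mode=Recover action=open_gripper
8. SIG_FOUND: (Recover) → mode=Dock action=drive_fwd

final mode: Dock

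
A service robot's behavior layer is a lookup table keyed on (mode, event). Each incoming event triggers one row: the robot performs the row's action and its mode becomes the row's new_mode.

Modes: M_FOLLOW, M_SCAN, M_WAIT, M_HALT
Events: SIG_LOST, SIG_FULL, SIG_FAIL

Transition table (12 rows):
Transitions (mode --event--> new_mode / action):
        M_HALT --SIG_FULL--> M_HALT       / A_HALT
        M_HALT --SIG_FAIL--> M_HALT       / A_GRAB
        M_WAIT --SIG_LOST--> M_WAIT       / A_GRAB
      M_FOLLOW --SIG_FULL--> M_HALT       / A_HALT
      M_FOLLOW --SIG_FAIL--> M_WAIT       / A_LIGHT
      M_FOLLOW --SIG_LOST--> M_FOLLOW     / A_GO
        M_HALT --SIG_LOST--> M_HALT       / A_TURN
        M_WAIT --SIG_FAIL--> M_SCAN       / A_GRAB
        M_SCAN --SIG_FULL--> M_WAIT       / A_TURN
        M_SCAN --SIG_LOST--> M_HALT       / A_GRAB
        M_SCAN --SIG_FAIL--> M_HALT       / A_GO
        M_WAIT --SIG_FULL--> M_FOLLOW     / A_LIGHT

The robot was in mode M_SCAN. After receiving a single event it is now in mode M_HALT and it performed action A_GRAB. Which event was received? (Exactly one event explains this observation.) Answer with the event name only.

SIG_LOST

try SIG_LOST: (M_SCAN, SIG_LOST) → (M_HALT, A_GRAB)  ← matches
try SIG_FULL: (M_SCAN, SIG_FULL) → (M_WAIT, A_TURN)
try SIG_FAIL: (M_SCAN, SIG_FAIL) → (M_HALT, A_GO)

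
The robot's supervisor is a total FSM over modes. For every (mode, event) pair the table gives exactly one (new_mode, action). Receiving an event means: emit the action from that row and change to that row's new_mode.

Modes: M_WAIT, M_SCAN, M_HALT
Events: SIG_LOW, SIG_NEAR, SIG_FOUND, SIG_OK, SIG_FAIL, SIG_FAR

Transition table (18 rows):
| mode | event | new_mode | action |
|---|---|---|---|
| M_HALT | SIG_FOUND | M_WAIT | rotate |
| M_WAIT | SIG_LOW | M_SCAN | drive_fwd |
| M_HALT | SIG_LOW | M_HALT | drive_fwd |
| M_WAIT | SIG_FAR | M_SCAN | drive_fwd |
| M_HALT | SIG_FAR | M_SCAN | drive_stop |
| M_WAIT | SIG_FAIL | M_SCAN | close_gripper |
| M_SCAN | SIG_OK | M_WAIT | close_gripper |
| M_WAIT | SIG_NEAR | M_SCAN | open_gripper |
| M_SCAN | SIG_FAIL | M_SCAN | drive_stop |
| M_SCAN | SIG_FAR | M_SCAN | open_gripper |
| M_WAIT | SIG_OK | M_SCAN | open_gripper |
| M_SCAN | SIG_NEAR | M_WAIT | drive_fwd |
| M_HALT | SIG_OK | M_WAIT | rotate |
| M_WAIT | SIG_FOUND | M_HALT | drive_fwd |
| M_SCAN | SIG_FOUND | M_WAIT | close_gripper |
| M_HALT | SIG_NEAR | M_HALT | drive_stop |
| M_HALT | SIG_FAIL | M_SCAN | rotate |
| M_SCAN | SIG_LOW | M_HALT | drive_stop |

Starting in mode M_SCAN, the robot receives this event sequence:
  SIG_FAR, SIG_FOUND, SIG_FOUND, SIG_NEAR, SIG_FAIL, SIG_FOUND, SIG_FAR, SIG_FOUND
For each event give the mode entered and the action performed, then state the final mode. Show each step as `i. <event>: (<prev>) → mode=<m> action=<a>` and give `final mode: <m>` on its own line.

1. SIG_FAR: (M_SCAN) → mode=M_SCAN action=open_gripper
2. SIG_FOUND: (M_SCAN) → mode=M_WAIT action=close_gripper
3. SIG_FOUND: (M_WAIT) → mode=M_HALT action=drive_fwd
4. SIG_NEAR: (M_HALT) → mode=M_HALT action=drive_stop
5. SIG_FAIL: (M_HALT) → mode=M_SCAN action=rotate
6. SIG_FOUND: (M_SCAN) → mode=M_WAIT action=close_gripper
7. SIG_FAR: (M_WAIT) → mode=M_SCAN action=drive_fwd
8. SIG_FOUND: (M_SCAN) → mode=M_WAIT action=close_gripper

final mode: M_WAIT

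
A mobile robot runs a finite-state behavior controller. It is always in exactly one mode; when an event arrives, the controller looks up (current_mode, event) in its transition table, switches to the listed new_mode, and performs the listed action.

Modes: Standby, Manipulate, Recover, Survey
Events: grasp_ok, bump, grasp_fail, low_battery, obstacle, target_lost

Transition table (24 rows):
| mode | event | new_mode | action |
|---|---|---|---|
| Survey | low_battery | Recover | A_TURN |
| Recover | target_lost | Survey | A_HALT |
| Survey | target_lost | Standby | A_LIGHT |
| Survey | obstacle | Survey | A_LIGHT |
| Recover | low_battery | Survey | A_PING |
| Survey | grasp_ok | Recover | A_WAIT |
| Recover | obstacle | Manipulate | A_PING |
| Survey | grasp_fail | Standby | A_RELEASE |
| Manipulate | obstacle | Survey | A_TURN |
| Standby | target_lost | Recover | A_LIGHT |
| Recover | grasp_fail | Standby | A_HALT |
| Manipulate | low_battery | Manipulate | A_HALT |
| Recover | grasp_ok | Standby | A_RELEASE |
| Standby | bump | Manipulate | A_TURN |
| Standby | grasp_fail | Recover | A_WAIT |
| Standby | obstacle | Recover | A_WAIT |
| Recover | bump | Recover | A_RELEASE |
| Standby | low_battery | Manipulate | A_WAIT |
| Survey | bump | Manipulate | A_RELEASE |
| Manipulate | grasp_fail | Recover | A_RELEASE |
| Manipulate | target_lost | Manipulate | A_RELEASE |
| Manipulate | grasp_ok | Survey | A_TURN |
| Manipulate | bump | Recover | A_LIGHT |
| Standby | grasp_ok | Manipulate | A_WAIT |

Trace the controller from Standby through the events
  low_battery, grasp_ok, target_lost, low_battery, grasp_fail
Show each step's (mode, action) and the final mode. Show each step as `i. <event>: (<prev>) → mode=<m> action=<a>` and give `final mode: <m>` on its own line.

final mode: Recover

1. low_battery: (Standby) → mode=Manipulate action=A_WAIT
2. grasp_ok: (Manipulate) → mode=Survey action=A_TURN
3. target_lost: (Survey) → mode=Standby action=A_LIGHT
4. low_battery: (Standby) → mode=Manipulate action=A_WAIT
5. grasp_fail: (Manipulate) → mode=Recover action=A_RELEASE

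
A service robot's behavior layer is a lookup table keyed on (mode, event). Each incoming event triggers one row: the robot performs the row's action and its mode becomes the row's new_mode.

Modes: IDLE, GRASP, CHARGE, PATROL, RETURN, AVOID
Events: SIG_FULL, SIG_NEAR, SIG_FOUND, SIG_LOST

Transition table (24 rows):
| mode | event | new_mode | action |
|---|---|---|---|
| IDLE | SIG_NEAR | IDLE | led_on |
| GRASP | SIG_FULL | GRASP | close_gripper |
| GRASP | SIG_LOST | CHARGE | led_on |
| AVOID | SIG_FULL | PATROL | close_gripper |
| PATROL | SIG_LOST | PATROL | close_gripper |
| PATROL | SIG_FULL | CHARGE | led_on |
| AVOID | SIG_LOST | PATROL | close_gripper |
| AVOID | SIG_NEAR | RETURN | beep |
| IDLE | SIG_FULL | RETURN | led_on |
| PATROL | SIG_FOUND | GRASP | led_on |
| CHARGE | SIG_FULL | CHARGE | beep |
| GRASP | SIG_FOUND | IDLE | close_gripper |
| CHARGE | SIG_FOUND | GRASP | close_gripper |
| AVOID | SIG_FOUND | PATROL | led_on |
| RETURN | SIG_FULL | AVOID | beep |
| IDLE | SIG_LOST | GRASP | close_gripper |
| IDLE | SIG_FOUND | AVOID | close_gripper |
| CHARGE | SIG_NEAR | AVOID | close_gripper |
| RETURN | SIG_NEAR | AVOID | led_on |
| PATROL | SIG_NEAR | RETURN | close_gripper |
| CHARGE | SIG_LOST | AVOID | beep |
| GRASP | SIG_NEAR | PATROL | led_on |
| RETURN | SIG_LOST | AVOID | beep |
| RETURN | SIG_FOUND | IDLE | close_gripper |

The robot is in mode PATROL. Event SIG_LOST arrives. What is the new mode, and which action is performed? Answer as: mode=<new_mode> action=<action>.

mode=PATROL action=close_gripper

current mode = PATROL; filter table to that mode:
  (PATROL, SIG_LOST) → (PATROL, close_gripper)  ← event matches
  (PATROL, SIG_FULL) → (CHARGE, led_on)
  (PATROL, SIG_FOUND) → (GRASP, led_on)
  (PATROL, SIG_NEAR) → (RETURN, close_gripper)
event = SIG_LOST selects (PATROL, close_gripper)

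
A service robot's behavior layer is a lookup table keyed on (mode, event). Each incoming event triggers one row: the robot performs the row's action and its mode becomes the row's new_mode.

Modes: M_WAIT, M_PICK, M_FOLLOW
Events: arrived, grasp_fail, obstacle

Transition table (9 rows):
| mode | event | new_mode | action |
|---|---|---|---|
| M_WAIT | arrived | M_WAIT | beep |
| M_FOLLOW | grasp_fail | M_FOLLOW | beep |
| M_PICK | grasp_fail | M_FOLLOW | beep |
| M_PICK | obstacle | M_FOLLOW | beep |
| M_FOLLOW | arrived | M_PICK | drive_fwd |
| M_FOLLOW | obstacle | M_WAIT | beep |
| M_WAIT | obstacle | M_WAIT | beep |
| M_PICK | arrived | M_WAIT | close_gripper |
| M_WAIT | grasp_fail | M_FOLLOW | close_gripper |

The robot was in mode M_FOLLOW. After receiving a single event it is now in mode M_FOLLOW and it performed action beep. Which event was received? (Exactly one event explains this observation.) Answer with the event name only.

grasp_fail

try arrived: (M_FOLLOW, arrived) → (M_PICK, drive_fwd)
try grasp_fail: (M_FOLLOW, grasp_fail) → (M_FOLLOW, beep)  ← matches
try obstacle: (M_FOLLOW, obstacle) → (M_WAIT, beep)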